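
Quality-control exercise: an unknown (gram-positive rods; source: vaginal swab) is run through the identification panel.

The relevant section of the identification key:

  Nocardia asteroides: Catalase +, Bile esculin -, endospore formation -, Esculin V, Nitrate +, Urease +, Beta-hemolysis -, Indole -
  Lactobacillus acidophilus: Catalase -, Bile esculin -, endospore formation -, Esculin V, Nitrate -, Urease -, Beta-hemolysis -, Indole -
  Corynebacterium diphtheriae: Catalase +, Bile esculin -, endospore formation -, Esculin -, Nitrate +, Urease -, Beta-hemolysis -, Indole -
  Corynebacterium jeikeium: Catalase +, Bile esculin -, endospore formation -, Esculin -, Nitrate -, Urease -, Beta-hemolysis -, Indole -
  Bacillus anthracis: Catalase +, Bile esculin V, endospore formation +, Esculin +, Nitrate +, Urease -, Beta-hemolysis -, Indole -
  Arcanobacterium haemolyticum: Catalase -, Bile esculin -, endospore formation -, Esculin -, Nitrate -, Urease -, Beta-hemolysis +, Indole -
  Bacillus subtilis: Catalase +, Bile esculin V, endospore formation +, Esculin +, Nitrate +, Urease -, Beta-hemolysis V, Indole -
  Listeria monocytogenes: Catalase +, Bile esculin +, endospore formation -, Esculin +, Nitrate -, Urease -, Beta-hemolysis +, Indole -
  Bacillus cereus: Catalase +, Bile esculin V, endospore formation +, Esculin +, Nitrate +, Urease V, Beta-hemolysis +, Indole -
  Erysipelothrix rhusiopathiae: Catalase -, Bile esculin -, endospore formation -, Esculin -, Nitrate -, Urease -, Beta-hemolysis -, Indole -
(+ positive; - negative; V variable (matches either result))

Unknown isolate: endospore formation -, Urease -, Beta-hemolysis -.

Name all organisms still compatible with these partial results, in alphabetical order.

Corynebacterium diphtheriae, Corynebacterium jeikeium, Erysipelothrix rhusiopathiae, Lactobacillus acidophilus

endospore formation -: excludes Bacillus anthracis, Bacillus subtilis, Bacillus cereus — 7 left.
Beta-hemolysis -: excludes Arcanobacterium haemolyticum, Listeria monocytogenes — 5 left.
Urease -: excludes Nocardia asteroides — 4 left.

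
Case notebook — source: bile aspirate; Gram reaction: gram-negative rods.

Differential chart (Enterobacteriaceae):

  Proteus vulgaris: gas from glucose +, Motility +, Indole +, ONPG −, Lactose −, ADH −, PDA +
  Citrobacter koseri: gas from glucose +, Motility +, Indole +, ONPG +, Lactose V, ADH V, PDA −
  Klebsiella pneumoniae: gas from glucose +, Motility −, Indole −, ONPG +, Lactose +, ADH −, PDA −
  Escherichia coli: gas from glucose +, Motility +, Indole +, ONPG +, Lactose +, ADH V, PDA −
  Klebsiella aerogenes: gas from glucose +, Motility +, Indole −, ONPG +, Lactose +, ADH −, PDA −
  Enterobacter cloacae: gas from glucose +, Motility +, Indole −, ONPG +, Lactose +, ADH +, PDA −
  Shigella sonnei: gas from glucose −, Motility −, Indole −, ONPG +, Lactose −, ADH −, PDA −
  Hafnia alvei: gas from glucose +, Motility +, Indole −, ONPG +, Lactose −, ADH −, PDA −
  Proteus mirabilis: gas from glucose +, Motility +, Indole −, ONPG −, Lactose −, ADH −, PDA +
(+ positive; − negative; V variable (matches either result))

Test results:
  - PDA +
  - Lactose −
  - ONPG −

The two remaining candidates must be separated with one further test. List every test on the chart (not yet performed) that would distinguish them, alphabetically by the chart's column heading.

ONPG −: excludes 7 organisms — 2 left.
PDA +: all 2 remaining candidates are consistent.
Lactose −: all 2 remaining candidates are consistent.
Two candidates remain: Proteus mirabilis and Proteus vulgaris.
  gas from glucose: + vs + — same for both, does not separate.
  Motility: + vs + — same for both, does not separate.
  Indole: Proteus mirabilis −, Proteus vulgaris + — discriminates.
  ADH: − vs − — same for both, does not separate.

Indole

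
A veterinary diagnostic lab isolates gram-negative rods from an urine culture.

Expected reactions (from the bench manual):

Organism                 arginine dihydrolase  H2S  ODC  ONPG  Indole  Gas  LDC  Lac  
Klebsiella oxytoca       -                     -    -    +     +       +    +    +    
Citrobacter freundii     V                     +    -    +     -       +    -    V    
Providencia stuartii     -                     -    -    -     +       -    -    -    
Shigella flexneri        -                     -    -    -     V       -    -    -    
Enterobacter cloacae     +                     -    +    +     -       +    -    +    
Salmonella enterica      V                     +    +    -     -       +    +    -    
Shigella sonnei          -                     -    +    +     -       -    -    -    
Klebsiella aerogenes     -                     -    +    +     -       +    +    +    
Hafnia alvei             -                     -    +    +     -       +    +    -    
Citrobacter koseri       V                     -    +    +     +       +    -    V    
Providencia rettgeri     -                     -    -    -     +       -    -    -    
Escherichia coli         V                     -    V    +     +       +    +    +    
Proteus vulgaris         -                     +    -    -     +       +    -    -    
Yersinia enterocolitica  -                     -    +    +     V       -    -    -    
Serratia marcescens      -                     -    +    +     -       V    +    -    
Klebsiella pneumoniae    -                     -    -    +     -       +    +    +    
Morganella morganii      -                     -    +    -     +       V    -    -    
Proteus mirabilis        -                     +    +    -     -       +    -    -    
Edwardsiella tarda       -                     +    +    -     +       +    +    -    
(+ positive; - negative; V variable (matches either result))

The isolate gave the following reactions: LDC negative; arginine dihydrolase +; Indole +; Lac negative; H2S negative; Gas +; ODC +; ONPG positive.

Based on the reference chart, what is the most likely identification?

Citrobacter koseri

Indole +: excludes 9 organisms — 10 left.
ONPG +: excludes 6 organisms — 4 left.
Lac -: excludes Klebsiella oxytoca, Escherichia coli — 2 left.
H2S -: all 2 remaining candidates are consistent.
Gas +: excludes Yersinia enterocolitica — 1 left.
ODC +: the one remaining candidate is consistent.
LDC -: the one remaining candidate is consistent.
arginine dihydrolase +: the one remaining candidate is consistent.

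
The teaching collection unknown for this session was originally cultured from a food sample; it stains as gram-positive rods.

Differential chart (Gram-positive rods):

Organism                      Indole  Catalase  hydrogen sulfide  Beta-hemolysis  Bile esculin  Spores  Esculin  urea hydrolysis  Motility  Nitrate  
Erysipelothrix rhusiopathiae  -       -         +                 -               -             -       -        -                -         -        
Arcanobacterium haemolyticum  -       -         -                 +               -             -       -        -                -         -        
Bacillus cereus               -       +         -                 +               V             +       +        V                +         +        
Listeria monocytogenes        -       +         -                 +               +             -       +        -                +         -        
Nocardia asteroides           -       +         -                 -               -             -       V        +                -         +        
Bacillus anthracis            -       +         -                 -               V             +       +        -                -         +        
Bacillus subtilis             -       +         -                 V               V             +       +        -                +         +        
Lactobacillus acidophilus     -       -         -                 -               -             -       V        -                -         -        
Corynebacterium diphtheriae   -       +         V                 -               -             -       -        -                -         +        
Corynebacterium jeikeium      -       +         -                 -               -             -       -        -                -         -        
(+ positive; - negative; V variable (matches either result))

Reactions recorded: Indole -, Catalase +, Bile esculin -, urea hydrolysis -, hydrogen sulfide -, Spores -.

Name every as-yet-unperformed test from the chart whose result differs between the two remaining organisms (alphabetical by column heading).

Indole -: all 10 remaining candidates are consistent.
Catalase +: excludes Erysipelothrix rhusiopathiae, Arcanobacterium haemolyticum, Lactobacillus acidophilus — 7 left.
urea hydrolysis -: excludes Nocardia asteroides — 6 left.
hydrogen sulfide -: all 6 remaining candidates are consistent.
Bile esculin -: excludes Listeria monocytogenes — 5 left.
Spores -: excludes Bacillus cereus, Bacillus anthracis, Bacillus subtilis — 2 left.
Two candidates remain: Corynebacterium diphtheriae and Corynebacterium jeikeium.
  Beta-hemolysis: - vs - — same for both, does not separate.
  Esculin: - vs - — same for both, does not separate.
  Motility: - vs - — same for both, does not separate.
  Nitrate: Corynebacterium diphtheriae +, Corynebacterium jeikeium - — discriminates.

Nitrate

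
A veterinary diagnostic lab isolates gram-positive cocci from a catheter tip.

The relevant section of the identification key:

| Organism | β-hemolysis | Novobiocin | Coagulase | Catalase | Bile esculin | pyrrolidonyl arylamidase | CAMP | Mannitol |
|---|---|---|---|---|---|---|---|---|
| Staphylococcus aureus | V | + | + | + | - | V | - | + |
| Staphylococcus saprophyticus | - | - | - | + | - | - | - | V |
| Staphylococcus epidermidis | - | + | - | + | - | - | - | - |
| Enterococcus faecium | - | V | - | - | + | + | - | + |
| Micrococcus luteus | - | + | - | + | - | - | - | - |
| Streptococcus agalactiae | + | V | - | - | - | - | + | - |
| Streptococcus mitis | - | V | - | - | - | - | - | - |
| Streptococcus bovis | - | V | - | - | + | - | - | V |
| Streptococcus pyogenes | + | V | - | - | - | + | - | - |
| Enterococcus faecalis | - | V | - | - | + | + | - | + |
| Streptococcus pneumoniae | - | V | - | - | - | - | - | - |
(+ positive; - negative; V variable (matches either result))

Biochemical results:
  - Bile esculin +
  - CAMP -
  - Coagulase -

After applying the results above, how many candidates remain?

Bile esculin +: excludes 8 organisms — 3 left.
Coagulase -: all 3 remaining candidates are consistent.
CAMP -: all 3 remaining candidates are consistent.
Still consistent: Enterococcus faecalis, Enterococcus faecium, Streptococcus bovis.

3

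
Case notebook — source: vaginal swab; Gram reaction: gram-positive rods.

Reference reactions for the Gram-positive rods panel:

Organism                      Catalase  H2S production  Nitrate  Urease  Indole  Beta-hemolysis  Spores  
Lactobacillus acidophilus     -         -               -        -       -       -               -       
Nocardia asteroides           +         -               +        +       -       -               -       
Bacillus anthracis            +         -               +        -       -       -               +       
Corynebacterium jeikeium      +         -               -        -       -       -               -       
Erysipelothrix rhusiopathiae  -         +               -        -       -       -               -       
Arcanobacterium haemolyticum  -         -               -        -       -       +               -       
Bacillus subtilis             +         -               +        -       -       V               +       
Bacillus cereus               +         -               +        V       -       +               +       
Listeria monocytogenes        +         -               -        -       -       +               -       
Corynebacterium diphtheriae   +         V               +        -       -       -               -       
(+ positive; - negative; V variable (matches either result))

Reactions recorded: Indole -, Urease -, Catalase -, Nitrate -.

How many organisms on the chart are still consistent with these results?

Nitrate -: excludes 5 organisms — 5 left.
Urease -: all 5 remaining candidates are consistent.
Indole -: all 5 remaining candidates are consistent.
Catalase -: excludes Corynebacterium jeikeium, Listeria monocytogenes — 3 left.
Still consistent: Arcanobacterium haemolyticum, Erysipelothrix rhusiopathiae, Lactobacillus acidophilus.

3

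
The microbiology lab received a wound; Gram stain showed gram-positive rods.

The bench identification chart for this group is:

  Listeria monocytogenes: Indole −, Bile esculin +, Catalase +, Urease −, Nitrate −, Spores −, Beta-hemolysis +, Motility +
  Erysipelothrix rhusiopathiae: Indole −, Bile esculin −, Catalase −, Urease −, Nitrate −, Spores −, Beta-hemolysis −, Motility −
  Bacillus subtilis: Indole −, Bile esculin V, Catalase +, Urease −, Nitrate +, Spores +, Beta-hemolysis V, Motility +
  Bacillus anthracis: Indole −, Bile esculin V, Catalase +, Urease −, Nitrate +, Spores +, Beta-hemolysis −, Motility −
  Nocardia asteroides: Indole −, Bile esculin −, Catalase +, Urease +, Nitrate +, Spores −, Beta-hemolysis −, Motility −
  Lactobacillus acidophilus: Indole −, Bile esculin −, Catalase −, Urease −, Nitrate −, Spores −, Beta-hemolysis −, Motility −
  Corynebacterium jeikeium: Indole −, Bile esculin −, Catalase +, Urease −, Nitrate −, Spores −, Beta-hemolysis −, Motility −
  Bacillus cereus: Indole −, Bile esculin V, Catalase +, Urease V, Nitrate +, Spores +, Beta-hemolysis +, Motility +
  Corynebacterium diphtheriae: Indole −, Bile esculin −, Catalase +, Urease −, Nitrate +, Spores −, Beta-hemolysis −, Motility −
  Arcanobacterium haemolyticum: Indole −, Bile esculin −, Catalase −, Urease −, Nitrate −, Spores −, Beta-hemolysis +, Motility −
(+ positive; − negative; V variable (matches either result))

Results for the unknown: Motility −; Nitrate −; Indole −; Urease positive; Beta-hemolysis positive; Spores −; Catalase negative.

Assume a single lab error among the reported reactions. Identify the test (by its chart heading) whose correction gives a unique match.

As reported, no row in the chart matches all 7 reactions.
Reversing Indole → still no organism matches.
Reversing Urease (to −) → unique match: Arcanobacterium haemolyticum.
Reversing Beta-hemolysis → still no organism matches.
Reversing Nitrate → still no organism matches.
Reversing Spores → still no organism matches.
Reversing Catalase → still no organism matches.
Reversing Motility → still no organism matches.

Urease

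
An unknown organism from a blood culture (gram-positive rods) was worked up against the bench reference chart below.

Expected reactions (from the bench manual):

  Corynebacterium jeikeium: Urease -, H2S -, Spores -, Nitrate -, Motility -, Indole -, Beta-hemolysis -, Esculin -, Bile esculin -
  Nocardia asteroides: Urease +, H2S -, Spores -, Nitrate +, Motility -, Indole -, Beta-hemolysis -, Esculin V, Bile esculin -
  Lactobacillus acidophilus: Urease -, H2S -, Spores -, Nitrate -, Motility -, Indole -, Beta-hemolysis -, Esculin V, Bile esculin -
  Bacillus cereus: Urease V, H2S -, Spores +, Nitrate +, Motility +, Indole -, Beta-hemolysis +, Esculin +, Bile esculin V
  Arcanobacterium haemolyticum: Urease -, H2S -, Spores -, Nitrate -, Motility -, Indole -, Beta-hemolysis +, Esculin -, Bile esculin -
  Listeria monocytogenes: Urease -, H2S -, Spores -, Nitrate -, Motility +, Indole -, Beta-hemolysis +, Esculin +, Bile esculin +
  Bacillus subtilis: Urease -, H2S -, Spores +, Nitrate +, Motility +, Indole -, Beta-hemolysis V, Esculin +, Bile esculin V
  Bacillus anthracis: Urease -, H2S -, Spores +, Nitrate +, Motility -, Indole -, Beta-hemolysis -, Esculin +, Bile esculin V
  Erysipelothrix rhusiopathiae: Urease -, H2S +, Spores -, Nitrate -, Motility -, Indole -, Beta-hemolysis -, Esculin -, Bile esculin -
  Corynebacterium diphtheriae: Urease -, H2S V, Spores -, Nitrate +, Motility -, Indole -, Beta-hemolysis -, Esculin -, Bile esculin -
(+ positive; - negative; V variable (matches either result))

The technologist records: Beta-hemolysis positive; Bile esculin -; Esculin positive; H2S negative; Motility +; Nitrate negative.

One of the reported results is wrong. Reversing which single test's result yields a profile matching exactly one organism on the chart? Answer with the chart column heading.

As reported, no row in the chart matches all 6 reactions.
Reversing Bile esculin (to +) → unique match: Listeria monocytogenes.
Reversing Nitrate → 2 organisms match (not unique).
Reversing Beta-hemolysis → still no organism matches.
Reversing Motility → still no organism matches.
Reversing H2S → still no organism matches.
Reversing Esculin → still no organism matches.

Bile esculin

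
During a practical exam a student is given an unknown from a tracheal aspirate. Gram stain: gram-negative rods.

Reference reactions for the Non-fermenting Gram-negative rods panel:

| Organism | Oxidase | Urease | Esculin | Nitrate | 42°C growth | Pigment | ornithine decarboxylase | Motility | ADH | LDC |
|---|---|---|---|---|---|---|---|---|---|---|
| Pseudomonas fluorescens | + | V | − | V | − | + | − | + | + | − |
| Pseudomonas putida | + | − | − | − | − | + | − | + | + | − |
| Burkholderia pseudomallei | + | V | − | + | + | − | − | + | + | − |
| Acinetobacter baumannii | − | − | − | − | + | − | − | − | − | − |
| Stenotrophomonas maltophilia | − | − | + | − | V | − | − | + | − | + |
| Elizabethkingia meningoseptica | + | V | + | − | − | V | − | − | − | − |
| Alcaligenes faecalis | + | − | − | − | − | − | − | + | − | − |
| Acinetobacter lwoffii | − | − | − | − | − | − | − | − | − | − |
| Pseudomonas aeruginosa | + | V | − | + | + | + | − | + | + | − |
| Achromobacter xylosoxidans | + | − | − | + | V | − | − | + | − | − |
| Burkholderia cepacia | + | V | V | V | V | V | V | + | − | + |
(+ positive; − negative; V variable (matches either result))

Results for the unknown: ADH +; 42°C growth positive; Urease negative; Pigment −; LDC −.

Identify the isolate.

42°C growth +: excludes 5 organisms — 6 left.
Urease −: all 6 remaining candidates are consistent.
ADH +: excludes Acinetobacter baumannii, Stenotrophomonas maltophilia, Achromobacter xylosoxidans, Burkholderia cepacia — 2 left.
LDC −: all 2 remaining candidates are consistent.
Pigment −: excludes Pseudomonas aeruginosa — 1 left.

Burkholderia pseudomallei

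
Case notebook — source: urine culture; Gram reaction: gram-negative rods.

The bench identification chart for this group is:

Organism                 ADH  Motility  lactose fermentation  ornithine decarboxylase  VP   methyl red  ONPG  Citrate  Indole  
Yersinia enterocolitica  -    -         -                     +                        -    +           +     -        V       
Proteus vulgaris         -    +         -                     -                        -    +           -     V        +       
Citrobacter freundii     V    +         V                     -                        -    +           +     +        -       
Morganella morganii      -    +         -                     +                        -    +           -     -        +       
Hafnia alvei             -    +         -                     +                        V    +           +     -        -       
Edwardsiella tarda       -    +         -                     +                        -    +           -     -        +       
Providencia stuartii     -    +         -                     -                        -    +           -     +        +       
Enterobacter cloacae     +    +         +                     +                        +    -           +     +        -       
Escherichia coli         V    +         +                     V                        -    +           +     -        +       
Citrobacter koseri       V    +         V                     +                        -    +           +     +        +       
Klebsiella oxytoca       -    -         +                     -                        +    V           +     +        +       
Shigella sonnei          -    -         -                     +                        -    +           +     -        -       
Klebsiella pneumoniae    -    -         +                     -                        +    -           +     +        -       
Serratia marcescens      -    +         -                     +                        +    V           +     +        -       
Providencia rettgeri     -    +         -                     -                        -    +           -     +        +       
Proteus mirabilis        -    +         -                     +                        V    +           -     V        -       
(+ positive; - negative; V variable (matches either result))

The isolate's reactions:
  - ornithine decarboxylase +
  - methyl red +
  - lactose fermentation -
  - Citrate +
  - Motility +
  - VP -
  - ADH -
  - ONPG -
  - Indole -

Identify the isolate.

Proteus mirabilis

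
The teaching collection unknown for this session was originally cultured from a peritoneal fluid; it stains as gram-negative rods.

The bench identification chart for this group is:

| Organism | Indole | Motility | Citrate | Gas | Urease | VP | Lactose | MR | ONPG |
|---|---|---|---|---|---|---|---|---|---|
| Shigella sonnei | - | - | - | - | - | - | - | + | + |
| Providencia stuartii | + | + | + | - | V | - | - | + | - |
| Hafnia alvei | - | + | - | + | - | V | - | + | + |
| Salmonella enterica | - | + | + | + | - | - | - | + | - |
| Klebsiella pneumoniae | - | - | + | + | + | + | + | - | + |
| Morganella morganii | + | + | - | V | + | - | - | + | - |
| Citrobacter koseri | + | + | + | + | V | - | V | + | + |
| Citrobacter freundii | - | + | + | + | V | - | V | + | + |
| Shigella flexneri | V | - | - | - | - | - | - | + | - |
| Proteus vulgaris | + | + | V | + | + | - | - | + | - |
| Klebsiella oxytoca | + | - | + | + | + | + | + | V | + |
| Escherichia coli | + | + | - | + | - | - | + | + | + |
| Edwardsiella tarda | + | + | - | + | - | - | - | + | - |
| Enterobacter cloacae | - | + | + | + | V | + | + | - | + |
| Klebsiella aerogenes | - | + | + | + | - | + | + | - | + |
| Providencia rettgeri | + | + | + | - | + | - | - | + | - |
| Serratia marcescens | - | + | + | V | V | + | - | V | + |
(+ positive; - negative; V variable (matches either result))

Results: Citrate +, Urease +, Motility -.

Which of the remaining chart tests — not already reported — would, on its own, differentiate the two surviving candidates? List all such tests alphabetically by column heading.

Indole

Citrate +: excludes 6 organisms — 11 left.
Urease +: excludes Salmonella enterica, Klebsiella aerogenes — 9 left.
Motility -: excludes 7 organisms — 2 left.
Two candidates remain: Klebsiella oxytoca and Klebsiella pneumoniae.
  Indole: Klebsiella oxytoca +, Klebsiella pneumoniae - — discriminates.
  Gas: + vs + — same for both, does not separate.
  VP: + vs + — same for both, does not separate.
  Lactose: + vs + — same for both, does not separate.
  MR: V vs - — variable for at least one, does not separate.
  ONPG: + vs + — same for both, does not separate.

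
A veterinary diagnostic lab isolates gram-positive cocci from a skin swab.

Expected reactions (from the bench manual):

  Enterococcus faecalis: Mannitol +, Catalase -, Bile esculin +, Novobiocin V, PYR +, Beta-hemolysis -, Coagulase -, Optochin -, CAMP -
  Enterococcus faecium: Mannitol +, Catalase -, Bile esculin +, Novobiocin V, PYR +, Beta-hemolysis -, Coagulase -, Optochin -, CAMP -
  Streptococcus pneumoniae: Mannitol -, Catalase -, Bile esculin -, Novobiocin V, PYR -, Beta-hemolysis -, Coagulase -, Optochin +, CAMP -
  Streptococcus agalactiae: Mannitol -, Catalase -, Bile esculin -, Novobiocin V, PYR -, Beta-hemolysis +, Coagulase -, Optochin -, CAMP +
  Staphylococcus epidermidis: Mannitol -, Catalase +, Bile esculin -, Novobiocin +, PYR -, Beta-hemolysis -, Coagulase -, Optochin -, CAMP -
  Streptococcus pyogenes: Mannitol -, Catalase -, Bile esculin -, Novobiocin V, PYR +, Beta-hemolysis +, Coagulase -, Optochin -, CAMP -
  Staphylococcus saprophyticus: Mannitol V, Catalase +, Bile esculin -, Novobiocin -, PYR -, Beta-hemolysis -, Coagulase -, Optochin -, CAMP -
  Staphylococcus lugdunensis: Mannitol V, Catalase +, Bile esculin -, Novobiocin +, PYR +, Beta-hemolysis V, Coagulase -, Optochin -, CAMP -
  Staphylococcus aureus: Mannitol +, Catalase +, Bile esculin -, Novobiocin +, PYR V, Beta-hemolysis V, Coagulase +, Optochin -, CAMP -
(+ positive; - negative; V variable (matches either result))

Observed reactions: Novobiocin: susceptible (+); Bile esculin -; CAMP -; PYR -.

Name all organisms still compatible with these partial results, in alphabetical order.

Staphylococcus aureus, Staphylococcus epidermidis, Streptococcus pneumoniae

Novobiocin +: excludes Staphylococcus saprophyticus — 8 left.
Bile esculin -: excludes Enterococcus faecalis, Enterococcus faecium — 6 left.
PYR -: excludes Streptococcus pyogenes, Staphylococcus lugdunensis — 4 left.
CAMP -: excludes Streptococcus agalactiae — 3 left.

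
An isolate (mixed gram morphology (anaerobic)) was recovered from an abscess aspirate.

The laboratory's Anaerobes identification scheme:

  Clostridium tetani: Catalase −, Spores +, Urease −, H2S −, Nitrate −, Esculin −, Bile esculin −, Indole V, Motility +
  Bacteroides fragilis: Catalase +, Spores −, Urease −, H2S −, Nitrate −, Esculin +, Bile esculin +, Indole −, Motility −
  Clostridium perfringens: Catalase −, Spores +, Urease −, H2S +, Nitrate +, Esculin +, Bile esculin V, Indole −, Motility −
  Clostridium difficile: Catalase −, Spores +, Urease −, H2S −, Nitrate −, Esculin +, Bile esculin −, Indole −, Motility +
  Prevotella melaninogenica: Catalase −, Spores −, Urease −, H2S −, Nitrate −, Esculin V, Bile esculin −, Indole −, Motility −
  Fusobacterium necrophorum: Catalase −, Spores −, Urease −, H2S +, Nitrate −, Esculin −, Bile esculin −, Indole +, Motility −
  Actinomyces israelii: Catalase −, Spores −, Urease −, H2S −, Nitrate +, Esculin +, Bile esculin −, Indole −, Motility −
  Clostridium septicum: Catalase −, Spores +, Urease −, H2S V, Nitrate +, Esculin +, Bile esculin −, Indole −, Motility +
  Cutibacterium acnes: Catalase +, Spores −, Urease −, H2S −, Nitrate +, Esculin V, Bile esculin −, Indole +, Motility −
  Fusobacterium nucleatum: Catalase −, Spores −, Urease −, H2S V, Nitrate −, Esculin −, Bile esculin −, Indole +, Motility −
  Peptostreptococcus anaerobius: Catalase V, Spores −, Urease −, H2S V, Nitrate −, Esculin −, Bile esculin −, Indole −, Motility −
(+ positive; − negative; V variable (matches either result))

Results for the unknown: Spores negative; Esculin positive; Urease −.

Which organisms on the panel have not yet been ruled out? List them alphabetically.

Actinomyces israelii, Bacteroides fragilis, Cutibacterium acnes, Prevotella melaninogenica

Esculin +: excludes Clostridium tetani, Fusobacterium necrophorum, Fusobacterium nucleatum, Peptostreptococcus anaerobius — 7 left.
Spores −: excludes Clostridium perfringens, Clostridium difficile, Clostridium septicum — 4 left.
Urease −: all 4 remaining candidates are consistent.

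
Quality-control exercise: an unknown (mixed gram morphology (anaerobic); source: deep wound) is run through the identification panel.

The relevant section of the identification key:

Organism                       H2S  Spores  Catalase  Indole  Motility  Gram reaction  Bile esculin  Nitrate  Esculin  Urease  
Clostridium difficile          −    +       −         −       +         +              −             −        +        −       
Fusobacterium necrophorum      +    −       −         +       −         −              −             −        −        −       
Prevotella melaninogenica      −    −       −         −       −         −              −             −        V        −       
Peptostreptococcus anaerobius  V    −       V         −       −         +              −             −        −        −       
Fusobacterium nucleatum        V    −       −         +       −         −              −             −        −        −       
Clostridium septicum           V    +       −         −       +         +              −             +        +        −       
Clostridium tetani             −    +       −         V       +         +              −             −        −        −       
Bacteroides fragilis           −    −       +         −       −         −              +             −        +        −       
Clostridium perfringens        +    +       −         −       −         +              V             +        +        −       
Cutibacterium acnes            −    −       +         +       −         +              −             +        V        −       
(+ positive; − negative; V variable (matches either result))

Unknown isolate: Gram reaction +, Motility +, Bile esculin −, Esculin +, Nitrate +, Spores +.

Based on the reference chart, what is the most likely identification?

Clostridium septicum

Motility +: excludes 7 organisms — 3 left.
Spores +: all 3 remaining candidates are consistent.
Gram reaction +: all 3 remaining candidates are consistent.
Nitrate +: excludes Clostridium difficile, Clostridium tetani — 1 left.
Esculin +: the one remaining candidate is consistent.
Bile esculin −: the one remaining candidate is consistent.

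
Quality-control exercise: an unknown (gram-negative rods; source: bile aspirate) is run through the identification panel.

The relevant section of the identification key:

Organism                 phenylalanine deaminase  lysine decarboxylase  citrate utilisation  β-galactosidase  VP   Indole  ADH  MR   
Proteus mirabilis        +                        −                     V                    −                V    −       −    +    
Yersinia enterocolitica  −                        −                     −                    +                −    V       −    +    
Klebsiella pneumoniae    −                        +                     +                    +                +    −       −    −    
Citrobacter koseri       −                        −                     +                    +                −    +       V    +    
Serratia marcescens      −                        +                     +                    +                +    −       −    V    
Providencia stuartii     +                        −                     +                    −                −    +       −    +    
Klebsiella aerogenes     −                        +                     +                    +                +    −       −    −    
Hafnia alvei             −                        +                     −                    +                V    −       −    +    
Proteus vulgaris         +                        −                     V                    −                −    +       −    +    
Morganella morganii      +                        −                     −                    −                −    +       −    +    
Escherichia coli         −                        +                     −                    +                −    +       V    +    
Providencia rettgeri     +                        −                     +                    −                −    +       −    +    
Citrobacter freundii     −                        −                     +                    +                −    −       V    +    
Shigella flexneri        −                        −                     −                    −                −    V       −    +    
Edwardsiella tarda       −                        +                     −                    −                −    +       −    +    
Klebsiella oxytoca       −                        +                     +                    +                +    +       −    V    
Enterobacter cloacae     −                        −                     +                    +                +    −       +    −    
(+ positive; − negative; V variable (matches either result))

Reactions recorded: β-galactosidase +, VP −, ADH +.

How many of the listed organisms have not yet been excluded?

3

VP −: excludes 5 organisms — 12 left.
β-galactosidase +: excludes 7 organisms — 5 left.
ADH +: excludes Yersinia enterocolitica, Hafnia alvei — 3 left.
Still consistent: Citrobacter freundii, Citrobacter koseri, Escherichia coli.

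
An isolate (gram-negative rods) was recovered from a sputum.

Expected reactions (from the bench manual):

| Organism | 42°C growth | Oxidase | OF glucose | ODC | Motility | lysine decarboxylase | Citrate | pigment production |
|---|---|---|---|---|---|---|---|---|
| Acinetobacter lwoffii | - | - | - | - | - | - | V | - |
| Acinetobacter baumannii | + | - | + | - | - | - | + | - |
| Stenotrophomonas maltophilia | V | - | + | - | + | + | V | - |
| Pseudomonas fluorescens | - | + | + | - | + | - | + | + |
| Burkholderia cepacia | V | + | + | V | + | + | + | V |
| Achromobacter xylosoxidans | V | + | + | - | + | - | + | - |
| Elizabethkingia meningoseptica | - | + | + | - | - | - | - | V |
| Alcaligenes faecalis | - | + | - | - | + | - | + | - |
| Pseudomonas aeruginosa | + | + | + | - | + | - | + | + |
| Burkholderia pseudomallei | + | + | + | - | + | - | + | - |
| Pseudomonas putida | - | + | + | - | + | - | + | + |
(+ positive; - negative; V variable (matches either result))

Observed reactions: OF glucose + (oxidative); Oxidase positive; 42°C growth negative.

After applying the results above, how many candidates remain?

5

42°C growth -: excludes Acinetobacter baumannii, Pseudomonas aeruginosa, Burkholderia pseudomallei — 8 left.
Oxidase +: excludes Acinetobacter lwoffii, Stenotrophomonas maltophilia — 6 left.
OF glucose +: excludes Alcaligenes faecalis — 5 left.
Still consistent: Achromobacter xylosoxidans, Burkholderia cepacia, Elizabethkingia meningoseptica, Pseudomonas fluorescens, Pseudomonas putida.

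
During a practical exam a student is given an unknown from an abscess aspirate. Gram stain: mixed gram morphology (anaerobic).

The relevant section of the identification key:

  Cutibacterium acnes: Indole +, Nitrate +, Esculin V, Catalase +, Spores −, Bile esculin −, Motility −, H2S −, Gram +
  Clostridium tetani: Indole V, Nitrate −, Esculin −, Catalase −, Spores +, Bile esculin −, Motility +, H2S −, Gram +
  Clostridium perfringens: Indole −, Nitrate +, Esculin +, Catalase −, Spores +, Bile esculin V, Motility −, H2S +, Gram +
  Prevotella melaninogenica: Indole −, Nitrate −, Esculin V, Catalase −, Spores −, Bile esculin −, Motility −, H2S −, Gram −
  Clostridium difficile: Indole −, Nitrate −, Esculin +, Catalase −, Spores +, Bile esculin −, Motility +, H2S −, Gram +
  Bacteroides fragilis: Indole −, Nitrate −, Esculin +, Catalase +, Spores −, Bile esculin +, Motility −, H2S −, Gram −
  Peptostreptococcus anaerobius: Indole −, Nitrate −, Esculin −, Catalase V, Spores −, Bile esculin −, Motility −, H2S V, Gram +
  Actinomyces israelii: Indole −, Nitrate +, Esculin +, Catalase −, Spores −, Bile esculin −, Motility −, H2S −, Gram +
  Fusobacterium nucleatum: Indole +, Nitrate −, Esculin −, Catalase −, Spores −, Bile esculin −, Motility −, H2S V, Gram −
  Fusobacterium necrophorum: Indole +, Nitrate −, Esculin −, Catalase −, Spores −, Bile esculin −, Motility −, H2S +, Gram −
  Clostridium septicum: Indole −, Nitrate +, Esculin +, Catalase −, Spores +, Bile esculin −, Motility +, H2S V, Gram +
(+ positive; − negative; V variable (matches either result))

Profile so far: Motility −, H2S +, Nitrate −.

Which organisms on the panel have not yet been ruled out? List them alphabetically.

Nitrate −: excludes Cutibacterium acnes, Clostridium perfringens, Actinomyces israelii, Clostridium septicum — 7 left.
H2S +: excludes Clostridium tetani, Prevotella melaninogenica, Clostridium difficile, Bacteroides fragilis — 3 left.
Motility −: all 3 remaining candidates are consistent.

Fusobacterium necrophorum, Fusobacterium nucleatum, Peptostreptococcus anaerobius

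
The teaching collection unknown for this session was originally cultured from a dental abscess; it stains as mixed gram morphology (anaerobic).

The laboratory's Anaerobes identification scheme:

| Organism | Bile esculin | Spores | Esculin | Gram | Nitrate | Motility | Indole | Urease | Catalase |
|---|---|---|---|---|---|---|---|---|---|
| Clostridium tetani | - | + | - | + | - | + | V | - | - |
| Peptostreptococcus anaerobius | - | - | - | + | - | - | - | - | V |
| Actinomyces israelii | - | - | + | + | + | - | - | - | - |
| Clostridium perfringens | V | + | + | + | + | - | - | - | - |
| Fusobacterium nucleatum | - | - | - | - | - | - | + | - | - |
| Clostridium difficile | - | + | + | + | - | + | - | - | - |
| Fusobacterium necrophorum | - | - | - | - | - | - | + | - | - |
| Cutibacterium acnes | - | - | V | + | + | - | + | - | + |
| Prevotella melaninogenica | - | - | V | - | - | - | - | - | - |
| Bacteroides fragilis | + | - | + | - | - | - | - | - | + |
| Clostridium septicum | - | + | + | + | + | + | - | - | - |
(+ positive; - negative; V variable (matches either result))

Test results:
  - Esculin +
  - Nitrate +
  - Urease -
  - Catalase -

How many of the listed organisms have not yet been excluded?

3

Catalase -: excludes Cutibacterium acnes, Bacteroides fragilis — 9 left.
Esculin +: excludes Clostridium tetani, Peptostreptococcus anaerobius, Fusobacterium nucleatum, Fusobacterium necrophorum — 5 left.
Urease -: all 5 remaining candidates are consistent.
Nitrate +: excludes Clostridium difficile, Prevotella melaninogenica — 3 left.
Still consistent: Actinomyces israelii, Clostridium perfringens, Clostridium septicum.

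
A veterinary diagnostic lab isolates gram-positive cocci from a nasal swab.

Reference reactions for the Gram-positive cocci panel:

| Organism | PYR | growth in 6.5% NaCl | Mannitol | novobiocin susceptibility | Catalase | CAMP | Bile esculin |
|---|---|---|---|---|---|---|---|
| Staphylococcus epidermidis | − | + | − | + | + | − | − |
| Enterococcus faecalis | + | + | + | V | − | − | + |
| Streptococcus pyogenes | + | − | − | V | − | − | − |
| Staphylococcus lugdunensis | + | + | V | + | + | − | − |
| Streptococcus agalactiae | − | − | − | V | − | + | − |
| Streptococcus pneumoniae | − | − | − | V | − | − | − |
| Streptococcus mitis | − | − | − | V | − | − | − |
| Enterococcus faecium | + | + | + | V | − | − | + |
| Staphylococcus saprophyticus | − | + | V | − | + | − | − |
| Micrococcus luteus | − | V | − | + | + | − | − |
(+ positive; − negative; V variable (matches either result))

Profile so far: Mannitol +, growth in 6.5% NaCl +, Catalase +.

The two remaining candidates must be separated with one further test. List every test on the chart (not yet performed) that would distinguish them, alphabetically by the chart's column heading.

novobiocin susceptibility, PYR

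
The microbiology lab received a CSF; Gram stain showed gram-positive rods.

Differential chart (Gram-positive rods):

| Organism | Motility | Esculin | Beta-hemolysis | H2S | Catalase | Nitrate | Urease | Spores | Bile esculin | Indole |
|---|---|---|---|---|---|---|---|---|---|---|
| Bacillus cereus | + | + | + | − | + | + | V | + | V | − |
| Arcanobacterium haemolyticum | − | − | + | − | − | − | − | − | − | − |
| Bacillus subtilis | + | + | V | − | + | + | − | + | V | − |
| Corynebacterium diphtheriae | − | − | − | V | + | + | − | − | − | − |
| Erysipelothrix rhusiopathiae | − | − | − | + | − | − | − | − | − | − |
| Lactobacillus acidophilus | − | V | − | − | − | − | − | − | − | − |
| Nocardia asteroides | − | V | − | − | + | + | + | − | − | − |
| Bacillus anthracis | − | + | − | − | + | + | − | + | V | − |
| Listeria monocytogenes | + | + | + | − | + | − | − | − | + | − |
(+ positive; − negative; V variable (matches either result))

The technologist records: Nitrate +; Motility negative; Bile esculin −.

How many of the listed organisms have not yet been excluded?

3

Motility −: excludes Bacillus cereus, Bacillus subtilis, Listeria monocytogenes — 6 left.
Nitrate +: excludes Arcanobacterium haemolyticum, Erysipelothrix rhusiopathiae, Lactobacillus acidophilus — 3 left.
Bile esculin −: all 3 remaining candidates are consistent.
Still consistent: Bacillus anthracis, Corynebacterium diphtheriae, Nocardia asteroides.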